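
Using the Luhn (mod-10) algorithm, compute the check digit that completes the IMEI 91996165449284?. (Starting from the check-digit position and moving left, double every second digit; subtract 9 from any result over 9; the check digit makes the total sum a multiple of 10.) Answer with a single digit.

5

Partial digits right→left: 4 8 2 9 4 4 5 6 1 6 9 9 1 9
Double every second digit counting from the check-digit position (so the 1st, 3rd, 5th, ... of the partial from the right).
  doubled (with −9 where >9): 8 4 8 1 2 9 2 → sum 34
  kept as-is: 8 9 4 6 6 9 9 → sum 51
Total = 34 + 51 = 85.
Check digit = (10 − (85 mod 10)) mod 10 = 5.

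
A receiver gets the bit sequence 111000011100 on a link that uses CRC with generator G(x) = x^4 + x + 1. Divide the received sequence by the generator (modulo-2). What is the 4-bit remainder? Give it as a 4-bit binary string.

1100

Modulo-2 division of 111000011100 by 10011:
  pos 0: 11100 XOR 10011 = 01111
  pos 1: 11110 XOR 10011 = 01101
  pos 2: 11010 XOR 10011 = 01001
  pos 3: 10011 XOR 10011 = 00000
Remainder = 1100 (nonzero — an error is detected).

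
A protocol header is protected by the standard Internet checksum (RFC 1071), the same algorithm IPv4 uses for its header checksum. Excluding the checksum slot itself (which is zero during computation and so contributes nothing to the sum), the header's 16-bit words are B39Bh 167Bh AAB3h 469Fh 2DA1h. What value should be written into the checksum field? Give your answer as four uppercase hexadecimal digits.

One's-complement addition (fold any carry out of bit 15 back into bit 0):
  0xB39B + 0x167B = 0x0CA16
  0xCA16 + 0xAAB3 = 0x174C9 → wrap carry → 0x74CA
  0x74CA + 0x469F = 0x0BB69
  0xBB69 + 0x2DA1 = 0x0E90A
One's-complement sum = 0xE90A.
Checksum = ~0xE90A & 0xFFFF = 0x16F5.

16F5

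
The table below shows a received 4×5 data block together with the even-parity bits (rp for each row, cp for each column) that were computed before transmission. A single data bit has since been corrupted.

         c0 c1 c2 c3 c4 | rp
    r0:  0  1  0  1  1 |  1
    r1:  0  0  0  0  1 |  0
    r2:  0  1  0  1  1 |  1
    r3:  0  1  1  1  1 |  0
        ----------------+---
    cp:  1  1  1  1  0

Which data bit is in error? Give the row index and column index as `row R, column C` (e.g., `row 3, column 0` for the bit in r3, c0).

row 1, column 0

Recompute each row's even parity and compare to rp:
  r0: data parity 1, sent rp 1 → ok
  r1: data parity 1, sent rp 0 → mismatch
  r2: data parity 1, sent rp 1 → ok
  r3: data parity 0, sent rp 0 → ok
Recompute each column's even parity and compare to cp:
  c0: data parity 0, sent cp 1 → mismatch
  c1: data parity 1, sent cp 1 → ok
  c2: data parity 1, sent cp 1 → ok
  c3: data parity 1, sent cp 1 → ok
  c4: data parity 0, sent cp 0 → ok
Exactly one row (r1) and one column (c0) fail → the flipped bit is at their intersection.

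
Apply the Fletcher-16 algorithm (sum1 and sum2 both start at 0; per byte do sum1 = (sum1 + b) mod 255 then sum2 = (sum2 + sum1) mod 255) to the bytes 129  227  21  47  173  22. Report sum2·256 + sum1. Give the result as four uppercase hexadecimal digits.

Running sums (mod 255):
  after byte 0 (129): sum1=129, sum2=129
  after byte 1 (227): sum1=101, sum2=230
  after byte 2 (21): sum1=122, sum2=97
  after byte 3 (47): sum1=169, sum2=11
  after byte 4 (173): sum1=87, sum2=98
  after byte 5 (22): sum1=109, sum2=207
Checksum = sum2·256 + sum1 = 207·256 + 109 = 53101 = 0xCF6D.

CF6D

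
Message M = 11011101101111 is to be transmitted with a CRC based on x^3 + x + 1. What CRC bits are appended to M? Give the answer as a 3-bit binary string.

011

Append 3 zeros: 11011101101111000. Divide by 1011 (XOR where the leading bit is 1):
  pos 0: 1101 XOR 1011 = 0110
  pos 1: 1101 XOR 1011 = 0110
  pos 2: 1101 XOR 1011 = 0110
  pos 3: 1100 XOR 1011 = 0111
  pos 4: 1111 XOR 1011 = 0100
  pos 5: 1001 XOR 1011 = 0010
  pos 7: 1001 XOR 1011 = 0010
  pos 9: 1011 XOR 1011 = 0000
  pos 13: 1000 XOR 1011 = 0011
Remainder (last 3 bits) = 011. This is the CRC / FCS.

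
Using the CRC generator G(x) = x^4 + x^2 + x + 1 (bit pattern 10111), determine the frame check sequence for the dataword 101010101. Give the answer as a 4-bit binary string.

1000

Append 4 zeros: 1010101010000. Divide by 10111 (XOR where the leading bit is 1):
  pos 0: 10101 XOR 10111 = 00010
  pos 3: 10010 XOR 10111 = 00101
  pos 5: 10110 XOR 10111 = 00001
Remainder (last 4 bits) = 1000. This is the CRC / FCS.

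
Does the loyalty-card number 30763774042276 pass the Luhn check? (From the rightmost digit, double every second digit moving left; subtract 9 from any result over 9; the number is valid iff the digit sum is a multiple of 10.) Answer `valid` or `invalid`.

From the right, keep odd positions and double even positions (subtract 9 from any doubled value over 9):
  doubled (positions 2,4,...): 5 4 0 5 6 5 6 → sum 31
  kept (positions 1,3,...): 6 2 4 4 7 6 0 → sum 29
Total = 60.
60 mod 10 = 0, so the number is valid.

valid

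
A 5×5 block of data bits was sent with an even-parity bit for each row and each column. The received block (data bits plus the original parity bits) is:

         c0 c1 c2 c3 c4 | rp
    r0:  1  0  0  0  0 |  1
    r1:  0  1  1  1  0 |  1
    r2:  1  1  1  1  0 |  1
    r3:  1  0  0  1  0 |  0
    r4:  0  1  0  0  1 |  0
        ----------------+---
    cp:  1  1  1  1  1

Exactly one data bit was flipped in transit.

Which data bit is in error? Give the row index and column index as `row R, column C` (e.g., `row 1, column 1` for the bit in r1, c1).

row 2, column 2

Recompute each row's even parity and compare to rp:
  r0: data parity 1, sent rp 1 → ok
  r1: data parity 1, sent rp 1 → ok
  r2: data parity 0, sent rp 1 → mismatch
  r3: data parity 0, sent rp 0 → ok
  r4: data parity 0, sent rp 0 → ok
Recompute each column's even parity and compare to cp:
  c0: data parity 1, sent cp 1 → ok
  c1: data parity 1, sent cp 1 → ok
  c2: data parity 0, sent cp 1 → mismatch
  c3: data parity 1, sent cp 1 → ok
  c4: data parity 1, sent cp 1 → ok
Exactly one row (r2) and one column (c2) fail → the flipped bit is at their intersection.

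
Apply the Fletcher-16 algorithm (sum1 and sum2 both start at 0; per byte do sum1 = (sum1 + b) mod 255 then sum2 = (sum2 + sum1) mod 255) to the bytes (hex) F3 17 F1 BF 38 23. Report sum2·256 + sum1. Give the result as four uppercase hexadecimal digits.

C518

Running sums (mod 255):
  after byte 0 (F3): sum1=243, sum2=243
  after byte 1 (17): sum1=11, sum2=254
  after byte 2 (F1): sum1=252, sum2=251
  after byte 3 (BF): sum1=188, sum2=184
  after byte 4 (38): sum1=244, sum2=173
  after byte 5 (23): sum1=24, sum2=197
Checksum = sum2·256 + sum1 = 197·256 + 24 = 50456 = 0xC518.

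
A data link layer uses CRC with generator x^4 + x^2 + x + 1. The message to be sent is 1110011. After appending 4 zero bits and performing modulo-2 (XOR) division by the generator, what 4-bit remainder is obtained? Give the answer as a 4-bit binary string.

Append 4 zeros: 11100110000. Divide by 10111 (XOR where the leading bit is 1):
  pos 0: 11100 XOR 10111 = 01011
  pos 1: 10111 XOR 10111 = 00000
  pos 6: 10000 XOR 10111 = 00111
Remainder (last 4 bits) = 0111. This is the CRC / FCS.

0111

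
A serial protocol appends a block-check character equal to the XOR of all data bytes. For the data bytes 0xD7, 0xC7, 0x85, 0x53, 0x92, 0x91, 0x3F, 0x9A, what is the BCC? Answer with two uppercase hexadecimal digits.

60

XOR the bytes together:
  start with 0xD7
  0xD7 ⊕ 0xC7 = 0x10
  0x10 ⊕ 0x85 = 0x95
  0x95 ⊕ 0x53 = 0xC6
  0xC6 ⊕ 0x92 = 0x54
  0x54 ⊕ 0x91 = 0xC5
  0xC5 ⊕ 0x3F = 0xFA
  0xFA ⊕ 0x9A = 0x60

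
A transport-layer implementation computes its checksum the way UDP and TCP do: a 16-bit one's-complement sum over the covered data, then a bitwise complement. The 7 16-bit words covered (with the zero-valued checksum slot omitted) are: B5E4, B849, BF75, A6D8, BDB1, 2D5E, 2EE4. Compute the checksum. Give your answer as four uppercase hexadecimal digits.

118F

One's-complement addition (fold any carry out of bit 15 back into bit 0):
  0xB5E4 + 0xB849 = 0x16E2D → wrap carry → 0x6E2E
  0x6E2E + 0xBF75 = 0x12DA3 → wrap carry → 0x2DA4
  0x2DA4 + 0xA6D8 = 0x0D47C
  0xD47C + 0xBDB1 = 0x1922D → wrap carry → 0x922E
  0x922E + 0x2D5E = 0x0BF8C
  0xBF8C + 0x2EE4 = 0x0EE70
One's-complement sum = 0xEE70.
Checksum = ~0xEE70 & 0xFFFF = 0x118F.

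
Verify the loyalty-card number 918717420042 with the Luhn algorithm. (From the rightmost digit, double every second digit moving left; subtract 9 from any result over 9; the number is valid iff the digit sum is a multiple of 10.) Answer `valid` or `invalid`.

invalid

From the right, keep odd positions and double even positions (subtract 9 from any doubled value over 9):
  doubled (positions 2,4,...): 8 0 8 2 7 9 → sum 34
  kept (positions 1,3,...): 2 0 2 7 7 1 → sum 19
Total = 53.
53 mod 10 = 3, so the number is invalid.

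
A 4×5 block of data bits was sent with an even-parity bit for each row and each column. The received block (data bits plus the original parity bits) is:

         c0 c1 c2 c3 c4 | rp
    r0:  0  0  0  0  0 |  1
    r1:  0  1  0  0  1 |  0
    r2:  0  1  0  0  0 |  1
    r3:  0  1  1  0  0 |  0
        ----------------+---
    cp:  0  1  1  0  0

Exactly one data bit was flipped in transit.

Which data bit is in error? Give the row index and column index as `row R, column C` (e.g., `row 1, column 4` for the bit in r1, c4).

row 0, column 4

Recompute each row's even parity and compare to rp:
  r0: data parity 0, sent rp 1 → mismatch
  r1: data parity 0, sent rp 0 → ok
  r2: data parity 1, sent rp 1 → ok
  r3: data parity 0, sent rp 0 → ok
Recompute each column's even parity and compare to cp:
  c0: data parity 0, sent cp 0 → ok
  c1: data parity 1, sent cp 1 → ok
  c2: data parity 1, sent cp 1 → ok
  c3: data parity 0, sent cp 0 → ok
  c4: data parity 1, sent cp 0 → mismatch
Exactly one row (r0) and one column (c4) fail → the flipped bit is at their intersection.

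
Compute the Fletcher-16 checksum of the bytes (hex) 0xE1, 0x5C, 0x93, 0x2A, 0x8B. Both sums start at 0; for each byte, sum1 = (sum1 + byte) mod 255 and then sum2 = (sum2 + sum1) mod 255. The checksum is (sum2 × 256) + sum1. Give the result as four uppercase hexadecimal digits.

Running sums (mod 255):
  after byte 0 (0xE1): sum1=225, sum2=225
  after byte 1 (0x5C): sum1=62, sum2=32
  after byte 2 (0x93): sum1=209, sum2=241
  after byte 3 (0x2A): sum1=251, sum2=237
  after byte 4 (0x8B): sum1=135, sum2=117
Checksum = sum2·256 + sum1 = 117·256 + 135 = 30087 = 0x7587.

7587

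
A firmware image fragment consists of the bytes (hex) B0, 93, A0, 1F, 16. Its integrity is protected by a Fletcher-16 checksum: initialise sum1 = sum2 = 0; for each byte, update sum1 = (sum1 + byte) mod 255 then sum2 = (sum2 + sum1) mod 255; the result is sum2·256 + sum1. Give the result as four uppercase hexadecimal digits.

Running sums (mod 255):
  after byte 0 (B0): sum1=176, sum2=176
  after byte 1 (93): sum1=68, sum2=244
  after byte 2 (A0): sum1=228, sum2=217
  after byte 3 (1F): sum1=4, sum2=221
  after byte 4 (16): sum1=26, sum2=247
Checksum = sum2·256 + sum1 = 247·256 + 26 = 63258 = 0xF71A.

F71A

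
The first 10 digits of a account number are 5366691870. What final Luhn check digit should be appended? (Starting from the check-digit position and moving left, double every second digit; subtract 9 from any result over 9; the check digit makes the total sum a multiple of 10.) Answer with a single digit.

0

Partial digits right→left: 0 7 8 1 9 6 6 6 3 5
Double every second digit counting from the check-digit position (so the 1st, 3rd, 5th, ... of the partial from the right).
  doubled (with −9 where >9): 0 7 9 3 6 → sum 25
  kept as-is: 7 1 6 6 5 → sum 25
Total = 25 + 25 = 50.
Check digit = (10 − (50 mod 10)) mod 10 = 0.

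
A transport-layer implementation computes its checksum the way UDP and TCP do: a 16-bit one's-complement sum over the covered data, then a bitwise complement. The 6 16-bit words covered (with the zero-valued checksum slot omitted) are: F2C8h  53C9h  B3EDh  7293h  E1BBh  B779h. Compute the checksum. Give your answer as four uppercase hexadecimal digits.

One's-complement addition (fold any carry out of bit 15 back into bit 0):
  0xF2C8 + 0x53C9 = 0x14691 → wrap carry → 0x4692
  0x4692 + 0xB3ED = 0x0FA7F
  0xFA7F + 0x7293 = 0x16D12 → wrap carry → 0x6D13
  0x6D13 + 0xE1BB = 0x14ECE → wrap carry → 0x4ECF
  0x4ECF + 0xB779 = 0x10648 → wrap carry → 0x0649
One's-complement sum = 0x0649.
Checksum = ~0x0649 & 0xFFFF = 0xF9B6.

F9B6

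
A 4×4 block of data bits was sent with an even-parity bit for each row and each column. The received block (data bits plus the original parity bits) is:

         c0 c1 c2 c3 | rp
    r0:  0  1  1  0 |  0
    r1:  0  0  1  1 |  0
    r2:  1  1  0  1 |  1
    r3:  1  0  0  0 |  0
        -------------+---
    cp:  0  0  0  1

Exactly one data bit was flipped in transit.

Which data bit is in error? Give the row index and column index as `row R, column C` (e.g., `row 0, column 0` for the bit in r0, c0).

row 3, column 3

Recompute each row's even parity and compare to rp:
  r0: data parity 0, sent rp 0 → ok
  r1: data parity 0, sent rp 0 → ok
  r2: data parity 1, sent rp 1 → ok
  r3: data parity 1, sent rp 0 → mismatch
Recompute each column's even parity and compare to cp:
  c0: data parity 0, sent cp 0 → ok
  c1: data parity 0, sent cp 0 → ok
  c2: data parity 0, sent cp 0 → ok
  c3: data parity 0, sent cp 1 → mismatch
Exactly one row (r3) and one column (c3) fail → the flipped bit is at their intersection.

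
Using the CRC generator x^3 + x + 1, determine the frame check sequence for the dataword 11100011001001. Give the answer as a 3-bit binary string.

Append 3 zeros: 11100011001001000. Divide by 1011 (XOR where the leading bit is 1):
  pos 0: 1110 XOR 1011 = 0101
  pos 1: 1010 XOR 1011 = 0001
  pos 4: 1011 XOR 1011 = 0000
  pos 10: 1001 XOR 1011 = 0010
  pos 12: 1000 XOR 1011 = 0011
Remainder (last 3 bits) = 110. This is the CRC / FCS.

110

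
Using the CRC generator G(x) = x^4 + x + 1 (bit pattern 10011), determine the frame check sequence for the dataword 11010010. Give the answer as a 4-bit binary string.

1010

Append 4 zeros: 110100100000. Divide by 10011 (XOR where the leading bit is 1):
  pos 0: 11010 XOR 10011 = 01001
  pos 1: 10010 XOR 10011 = 00001
  pos 5: 11000 XOR 10011 = 01011
  pos 6: 10110 XOR 10011 = 00101
Remainder (last 4 bits) = 1010. This is the CRC / FCS.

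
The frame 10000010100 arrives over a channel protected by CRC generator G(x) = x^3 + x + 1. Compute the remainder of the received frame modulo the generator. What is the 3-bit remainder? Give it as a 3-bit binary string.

Modulo-2 division of 10000010100 by 1011:
  pos 0: 1000 XOR 1011 = 0011
  pos 2: 1100 XOR 1011 = 0111
  pos 3: 1111 XOR 1011 = 0100
  pos 4: 1000 XOR 1011 = 0011
  pos 6: 1110 XOR 1011 = 0101
  pos 7: 1010 XOR 1011 = 0001
Remainder = 001 (nonzero — an error is detected).

001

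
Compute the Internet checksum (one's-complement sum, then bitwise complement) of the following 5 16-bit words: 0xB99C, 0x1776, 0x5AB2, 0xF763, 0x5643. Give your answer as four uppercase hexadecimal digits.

One's-complement addition (fold any carry out of bit 15 back into bit 0):
  0xB99C + 0x1776 = 0x0D112
  0xD112 + 0x5AB2 = 0x12BC4 → wrap carry → 0x2BC5
  0x2BC5 + 0xF763 = 0x12328 → wrap carry → 0x2329
  0x2329 + 0x5643 = 0x0796C
One's-complement sum = 0x796C.
Checksum = ~0x796C & 0xFFFF = 0x8693.

8693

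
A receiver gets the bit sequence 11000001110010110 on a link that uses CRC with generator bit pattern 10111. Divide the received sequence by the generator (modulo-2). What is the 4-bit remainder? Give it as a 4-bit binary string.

Modulo-2 division of 11000001110010110 by 10111:
  pos 0: 11000 XOR 10111 = 01111
  pos 1: 11110 XOR 10111 = 01001
  pos 2: 10010 XOR 10111 = 00101
  pos 4: 10111 XOR 10111 = 00000
  pos 9: 10010 XOR 10111 = 00101
  pos 11: 10111 XOR 10111 = 00000
Remainder = 0000 (zero — the frame passes the CRC check).

0000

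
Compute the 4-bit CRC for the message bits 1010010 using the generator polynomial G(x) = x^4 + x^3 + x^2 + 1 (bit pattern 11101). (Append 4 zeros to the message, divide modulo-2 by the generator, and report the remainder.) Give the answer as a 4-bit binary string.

1101

Append 4 zeros: 10100100000. Divide by 11101 (XOR where the leading bit is 1):
  pos 0: 10100 XOR 11101 = 01001
  pos 1: 10011 XOR 11101 = 01110
  pos 2: 11100 XOR 11101 = 00001
  pos 6: 10000 XOR 11101 = 01101
Remainder (last 4 bits) = 1101. This is the CRC / FCS.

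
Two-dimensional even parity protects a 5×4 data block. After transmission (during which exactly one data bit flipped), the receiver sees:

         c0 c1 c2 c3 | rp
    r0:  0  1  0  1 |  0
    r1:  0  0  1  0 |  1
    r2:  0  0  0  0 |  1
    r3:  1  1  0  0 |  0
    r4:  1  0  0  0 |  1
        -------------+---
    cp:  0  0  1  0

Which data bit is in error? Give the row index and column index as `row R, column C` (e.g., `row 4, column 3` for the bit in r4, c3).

Recompute each row's even parity and compare to rp:
  r0: data parity 0, sent rp 0 → ok
  r1: data parity 1, sent rp 1 → ok
  r2: data parity 0, sent rp 1 → mismatch
  r3: data parity 0, sent rp 0 → ok
  r4: data parity 1, sent rp 1 → ok
Recompute each column's even parity and compare to cp:
  c0: data parity 0, sent cp 0 → ok
  c1: data parity 0, sent cp 0 → ok
  c2: data parity 1, sent cp 1 → ok
  c3: data parity 1, sent cp 0 → mismatch
Exactly one row (r2) and one column (c3) fail → the flipped bit is at their intersection.

row 2, column 3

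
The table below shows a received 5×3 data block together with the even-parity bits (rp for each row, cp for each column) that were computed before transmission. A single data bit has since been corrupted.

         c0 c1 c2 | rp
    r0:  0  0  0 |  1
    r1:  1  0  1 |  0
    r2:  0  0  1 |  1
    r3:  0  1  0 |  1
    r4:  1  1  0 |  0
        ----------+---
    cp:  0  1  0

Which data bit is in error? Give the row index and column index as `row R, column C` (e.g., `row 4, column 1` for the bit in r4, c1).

row 0, column 1

Recompute each row's even parity and compare to rp:
  r0: data parity 0, sent rp 1 → mismatch
  r1: data parity 0, sent rp 0 → ok
  r2: data parity 1, sent rp 1 → ok
  r3: data parity 1, sent rp 1 → ok
  r4: data parity 0, sent rp 0 → ok
Recompute each column's even parity and compare to cp:
  c0: data parity 0, sent cp 0 → ok
  c1: data parity 0, sent cp 1 → mismatch
  c2: data parity 0, sent cp 0 → ok
Exactly one row (r0) and one column (c1) fail → the flipped bit is at their intersection.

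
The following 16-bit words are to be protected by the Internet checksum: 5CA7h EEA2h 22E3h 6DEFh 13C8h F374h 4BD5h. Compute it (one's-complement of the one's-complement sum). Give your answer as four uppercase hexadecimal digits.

D0D0

One's-complement addition (fold any carry out of bit 15 back into bit 0):
  0x5CA7 + 0xEEA2 = 0x14B49 → wrap carry → 0x4B4A
  0x4B4A + 0x22E3 = 0x06E2D
  0x6E2D + 0x6DEF = 0x0DC1C
  0xDC1C + 0x13C8 = 0x0EFE4
  0xEFE4 + 0xF374 = 0x1E358 → wrap carry → 0xE359
  0xE359 + 0x4BD5 = 0x12F2E → wrap carry → 0x2F2F
One's-complement sum = 0x2F2F.
Checksum = ~0x2F2F & 0xFFFF = 0xD0D0.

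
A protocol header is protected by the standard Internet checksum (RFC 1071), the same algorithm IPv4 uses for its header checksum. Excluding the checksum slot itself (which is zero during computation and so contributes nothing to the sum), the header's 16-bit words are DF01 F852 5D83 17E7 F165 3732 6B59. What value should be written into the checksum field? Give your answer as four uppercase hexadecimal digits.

1F4F

One's-complement addition (fold any carry out of bit 15 back into bit 0):
  0xDF01 + 0xF852 = 0x1D753 → wrap carry → 0xD754
  0xD754 + 0x5D83 = 0x134D7 → wrap carry → 0x34D8
  0x34D8 + 0x17E7 = 0x04CBF
  0x4CBF + 0xF165 = 0x13E24 → wrap carry → 0x3E25
  0x3E25 + 0x3732 = 0x07557
  0x7557 + 0x6B59 = 0x0E0B0
One's-complement sum = 0xE0B0.
Checksum = ~0xE0B0 & 0xFFFF = 0x1F4F.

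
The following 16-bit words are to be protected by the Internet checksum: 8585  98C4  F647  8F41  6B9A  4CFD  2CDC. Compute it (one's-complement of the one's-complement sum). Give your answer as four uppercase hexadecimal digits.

One's-complement addition (fold any carry out of bit 15 back into bit 0):
  0x8585 + 0x98C4 = 0x11E49 → wrap carry → 0x1E4A
  0x1E4A + 0xF647 = 0x11491 → wrap carry → 0x1492
  0x1492 + 0x8F41 = 0x0A3D3
  0xA3D3 + 0x6B9A = 0x10F6D → wrap carry → 0x0F6E
  0x0F6E + 0x4CFD = 0x05C6B
  0x5C6B + 0x2CDC = 0x08947
One's-complement sum = 0x8947.
Checksum = ~0x8947 & 0xFFFF = 0x76B8.

76B8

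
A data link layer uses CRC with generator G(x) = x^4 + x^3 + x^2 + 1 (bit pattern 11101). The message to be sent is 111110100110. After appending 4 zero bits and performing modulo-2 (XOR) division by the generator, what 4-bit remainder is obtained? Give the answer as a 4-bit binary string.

Append 4 zeros: 1111101001100000. Divide by 11101 (XOR where the leading bit is 1):
  pos 0: 11111 XOR 11101 = 00010
  pos 3: 10010 XOR 11101 = 01111
  pos 4: 11110 XOR 11101 = 00011
  pos 7: 11110 XOR 11101 = 00011
  pos 10: 11000 XOR 11101 = 00101
Remainder (last 4 bits) = 1010. This is the CRC / FCS.

1010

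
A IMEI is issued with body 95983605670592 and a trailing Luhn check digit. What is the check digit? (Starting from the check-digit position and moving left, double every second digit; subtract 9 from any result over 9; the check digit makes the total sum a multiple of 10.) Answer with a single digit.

Partial digits right→left: 2 9 5 0 7 6 5 0 6 3 8 9 5 9
Double every second digit counting from the check-digit position (so the 1st, 3rd, 5th, ... of the partial from the right).
  doubled (with −9 where >9): 4 1 5 1 3 7 1 → sum 22
  kept as-is: 9 0 6 0 3 9 9 → sum 36
Total = 22 + 36 = 58.
Check digit = (10 − (58 mod 10)) mod 10 = 2.

2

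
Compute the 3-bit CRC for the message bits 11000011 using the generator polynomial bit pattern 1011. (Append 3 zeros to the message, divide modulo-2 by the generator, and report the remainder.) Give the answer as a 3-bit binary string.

Append 3 zeros: 11000011000. Divide by 1011 (XOR where the leading bit is 1):
  pos 0: 1100 XOR 1011 = 0111
  pos 1: 1110 XOR 1011 = 0101
  pos 2: 1010 XOR 1011 = 0001
  pos 5: 1110 XOR 1011 = 0101
  pos 6: 1010 XOR 1011 = 0001
Remainder (last 3 bits) = 010. This is the CRC / FCS.

010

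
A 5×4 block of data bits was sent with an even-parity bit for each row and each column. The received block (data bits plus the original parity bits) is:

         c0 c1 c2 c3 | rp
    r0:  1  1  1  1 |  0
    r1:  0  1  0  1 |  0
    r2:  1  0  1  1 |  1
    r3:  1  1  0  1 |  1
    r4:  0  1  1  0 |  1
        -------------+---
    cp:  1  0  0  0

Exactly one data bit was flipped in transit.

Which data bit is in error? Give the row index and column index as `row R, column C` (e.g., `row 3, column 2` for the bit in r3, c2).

row 4, column 2

Recompute each row's even parity and compare to rp:
  r0: data parity 0, sent rp 0 → ok
  r1: data parity 0, sent rp 0 → ok
  r2: data parity 1, sent rp 1 → ok
  r3: data parity 1, sent rp 1 → ok
  r4: data parity 0, sent rp 1 → mismatch
Recompute each column's even parity and compare to cp:
  c0: data parity 1, sent cp 1 → ok
  c1: data parity 0, sent cp 0 → ok
  c2: data parity 1, sent cp 0 → mismatch
  c3: data parity 0, sent cp 0 → ok
Exactly one row (r4) and one column (c2) fail → the flipped bit is at their intersection.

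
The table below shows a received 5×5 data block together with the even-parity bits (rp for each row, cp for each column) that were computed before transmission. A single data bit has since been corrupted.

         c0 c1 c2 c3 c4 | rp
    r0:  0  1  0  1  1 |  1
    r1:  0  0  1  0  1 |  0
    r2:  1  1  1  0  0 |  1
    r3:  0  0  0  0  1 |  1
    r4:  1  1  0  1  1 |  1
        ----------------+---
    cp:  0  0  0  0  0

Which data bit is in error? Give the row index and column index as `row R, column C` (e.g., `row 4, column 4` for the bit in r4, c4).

Recompute each row's even parity and compare to rp:
  r0: data parity 1, sent rp 1 → ok
  r1: data parity 0, sent rp 0 → ok
  r2: data parity 1, sent rp 1 → ok
  r3: data parity 1, sent rp 1 → ok
  r4: data parity 0, sent rp 1 → mismatch
Recompute each column's even parity and compare to cp:
  c0: data parity 0, sent cp 0 → ok
  c1: data parity 1, sent cp 0 → mismatch
  c2: data parity 0, sent cp 0 → ok
  c3: data parity 0, sent cp 0 → ok
  c4: data parity 0, sent cp 0 → ok
Exactly one row (r4) and one column (c1) fail → the flipped bit is at their intersection.

row 4, column 1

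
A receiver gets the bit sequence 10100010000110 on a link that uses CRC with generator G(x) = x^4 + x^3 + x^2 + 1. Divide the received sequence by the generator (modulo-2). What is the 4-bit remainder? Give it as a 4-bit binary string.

0100

Modulo-2 division of 10100010000110 by 11101:
  pos 0: 10100 XOR 11101 = 01001
  pos 1: 10010 XOR 11101 = 01111
  pos 2: 11111 XOR 11101 = 00010
  pos 5: 10000 XOR 11101 = 01101
  pos 6: 11010 XOR 11101 = 00111
  pos 8: 11111 XOR 11101 = 00010
Remainder = 0100 (nonzero — an error is detected).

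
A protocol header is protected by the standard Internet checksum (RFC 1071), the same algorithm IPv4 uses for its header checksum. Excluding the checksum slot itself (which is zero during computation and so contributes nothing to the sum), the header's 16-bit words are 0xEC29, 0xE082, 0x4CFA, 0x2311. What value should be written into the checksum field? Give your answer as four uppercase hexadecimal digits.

C347

One's-complement addition (fold any carry out of bit 15 back into bit 0):
  0xEC29 + 0xE082 = 0x1CCAB → wrap carry → 0xCCAC
  0xCCAC + 0x4CFA = 0x119A6 → wrap carry → 0x19A7
  0x19A7 + 0x2311 = 0x03CB8
One's-complement sum = 0x3CB8.
Checksum = ~0x3CB8 & 0xFFFF = 0xC347.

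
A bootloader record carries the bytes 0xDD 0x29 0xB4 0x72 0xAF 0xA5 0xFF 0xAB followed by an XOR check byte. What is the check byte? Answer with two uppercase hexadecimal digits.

XOR the bytes together:
  start with 0xDD
  0xDD ⊕ 0x29 = 0xF4
  0xF4 ⊕ 0xB4 = 0x40
  0x40 ⊕ 0x72 = 0x32
  0x32 ⊕ 0xAF = 0x9D
  0x9D ⊕ 0xA5 = 0x38
  0x38 ⊕ 0xFF = 0xC7
  0xC7 ⊕ 0xAB = 0x6C

6C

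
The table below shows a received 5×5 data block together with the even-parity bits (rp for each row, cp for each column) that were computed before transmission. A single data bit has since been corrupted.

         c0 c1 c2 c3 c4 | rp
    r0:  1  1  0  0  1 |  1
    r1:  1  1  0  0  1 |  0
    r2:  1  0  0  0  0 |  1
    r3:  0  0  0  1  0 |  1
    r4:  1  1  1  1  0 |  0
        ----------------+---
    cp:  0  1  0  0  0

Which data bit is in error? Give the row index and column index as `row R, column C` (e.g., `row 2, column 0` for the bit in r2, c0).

row 1, column 2

Recompute each row's even parity and compare to rp:
  r0: data parity 1, sent rp 1 → ok
  r1: data parity 1, sent rp 0 → mismatch
  r2: data parity 1, sent rp 1 → ok
  r3: data parity 1, sent rp 1 → ok
  r4: data parity 0, sent rp 0 → ok
Recompute each column's even parity and compare to cp:
  c0: data parity 0, sent cp 0 → ok
  c1: data parity 1, sent cp 1 → ok
  c2: data parity 1, sent cp 0 → mismatch
  c3: data parity 0, sent cp 0 → ok
  c4: data parity 0, sent cp 0 → ok
Exactly one row (r1) and one column (c2) fail → the flipped bit is at their intersection.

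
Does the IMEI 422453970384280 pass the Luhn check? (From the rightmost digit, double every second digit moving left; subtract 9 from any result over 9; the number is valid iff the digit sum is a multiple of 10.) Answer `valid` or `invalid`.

invalid

From the right, keep odd positions and double even positions (subtract 9 from any doubled value over 9):
  doubled (positions 2,4,...): 7 8 6 5 6 8 4 → sum 44
  kept (positions 1,3,...): 0 2 8 0 9 5 2 4 → sum 30
Total = 74.
74 mod 10 = 4, so the number is invalid.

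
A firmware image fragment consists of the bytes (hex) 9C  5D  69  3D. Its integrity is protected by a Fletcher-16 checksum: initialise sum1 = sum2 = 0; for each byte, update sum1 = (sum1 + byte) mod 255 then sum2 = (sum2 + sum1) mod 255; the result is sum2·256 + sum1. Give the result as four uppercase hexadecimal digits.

9AA0

Running sums (mod 255):
  after byte 0 (9C): sum1=156, sum2=156
  after byte 1 (5D): sum1=249, sum2=150
  after byte 2 (69): sum1=99, sum2=249
  after byte 3 (3D): sum1=160, sum2=154
Checksum = sum2·256 + sum1 = 154·256 + 160 = 39584 = 0x9AA0.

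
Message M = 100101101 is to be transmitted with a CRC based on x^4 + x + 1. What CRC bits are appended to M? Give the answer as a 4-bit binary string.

Append 4 zeros: 1001011010000. Divide by 10011 (XOR where the leading bit is 1):
  pos 0: 10010 XOR 10011 = 00001
  pos 4: 11101 XOR 10011 = 01110
  pos 5: 11100 XOR 10011 = 01111
  pos 6: 11110 XOR 10011 = 01101
  pos 7: 11010 XOR 10011 = 01001
  pos 8: 10010 XOR 10011 = 00001
Remainder (last 4 bits) = 0001. This is the CRC / FCS.

0001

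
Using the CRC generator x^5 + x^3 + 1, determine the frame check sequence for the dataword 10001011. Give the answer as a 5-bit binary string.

Append 5 zeros: 1000101100000. Divide by 101001 (XOR where the leading bit is 1):
  pos 0: 100010 XOR 101001 = 001011
  pos 2: 101111 XOR 101001 = 000110
  pos 5: 110000 XOR 101001 = 011001
  pos 6: 110010 XOR 101001 = 011011
  pos 7: 110110 XOR 101001 = 011111
Remainder (last 5 bits) = 11111. This is the CRC / FCS.

11111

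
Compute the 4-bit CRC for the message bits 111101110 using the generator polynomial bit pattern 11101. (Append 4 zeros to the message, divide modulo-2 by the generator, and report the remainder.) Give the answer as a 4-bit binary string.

Append 4 zeros: 1111011100000. Divide by 11101 (XOR where the leading bit is 1):
  pos 0: 11110 XOR 11101 = 00011
  pos 3: 11111 XOR 11101 = 00010
  pos 6: 10000 XOR 11101 = 01101
  pos 7: 11010 XOR 11101 = 00111
Remainder (last 4 bits) = 1110. This is the CRC / FCS.

1110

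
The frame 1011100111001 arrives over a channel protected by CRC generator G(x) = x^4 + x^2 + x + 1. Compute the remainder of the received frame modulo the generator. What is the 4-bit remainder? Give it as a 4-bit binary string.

Modulo-2 division of 1011100111001 by 10111:
  pos 0: 10111 XOR 10111 = 00000
  pos 7: 11100 XOR 10111 = 01011
  pos 8: 10111 XOR 10111 = 00000
Remainder = 0000 (zero — the frame passes the CRC check).

0000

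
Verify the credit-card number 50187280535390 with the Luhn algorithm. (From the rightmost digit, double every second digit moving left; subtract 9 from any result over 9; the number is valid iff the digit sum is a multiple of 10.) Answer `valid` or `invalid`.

invalid

From the right, keep odd positions and double even positions (subtract 9 from any doubled value over 9):
  doubled (positions 2,4,...): 9 1 1 7 5 2 1 → sum 26
  kept (positions 1,3,...): 0 3 3 0 2 8 0 → sum 16
Total = 42.
42 mod 10 = 2, so the number is invalid.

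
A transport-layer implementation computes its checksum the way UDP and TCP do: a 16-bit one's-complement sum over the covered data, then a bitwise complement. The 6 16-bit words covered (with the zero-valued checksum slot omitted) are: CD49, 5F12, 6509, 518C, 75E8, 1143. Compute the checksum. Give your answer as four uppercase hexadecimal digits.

95E2

One's-complement addition (fold any carry out of bit 15 back into bit 0):
  0xCD49 + 0x5F12 = 0x12C5B → wrap carry → 0x2C5C
  0x2C5C + 0x6509 = 0x09165
  0x9165 + 0x518C = 0x0E2F1
  0xE2F1 + 0x75E8 = 0x158D9 → wrap carry → 0x58DA
  0x58DA + 0x1143 = 0x06A1D
One's-complement sum = 0x6A1D.
Checksum = ~0x6A1D & 0xFFFF = 0x95E2.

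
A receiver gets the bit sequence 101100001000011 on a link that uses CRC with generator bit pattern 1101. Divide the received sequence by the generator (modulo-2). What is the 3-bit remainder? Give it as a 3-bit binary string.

Modulo-2 division of 101100001000011 by 1101:
  pos 0: 1011 XOR 1101 = 0110
  pos 1: 1100 XOR 1101 = 0001
  pos 4: 1000 XOR 1101 = 0101
  pos 5: 1011 XOR 1101 = 0110
  pos 6: 1100 XOR 1101 = 0001
  pos 9: 1000 XOR 1101 = 0101
  pos 10: 1011 XOR 1101 = 0110
  pos 11: 1101 XOR 1101 = 0000
Remainder = 000 (zero — the frame passes the CRC check).

000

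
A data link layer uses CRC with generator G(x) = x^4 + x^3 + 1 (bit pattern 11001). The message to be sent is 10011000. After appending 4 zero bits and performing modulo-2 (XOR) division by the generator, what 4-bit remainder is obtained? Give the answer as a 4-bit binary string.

Append 4 zeros: 100110000000. Divide by 11001 (XOR where the leading bit is 1):
  pos 0: 10011 XOR 11001 = 01010
  pos 1: 10100 XOR 11001 = 01101
  pos 2: 11010 XOR 11001 = 00011
  pos 5: 11000 XOR 11001 = 00001
Remainder (last 4 bits) = 0100. This is the CRC / FCS.

0100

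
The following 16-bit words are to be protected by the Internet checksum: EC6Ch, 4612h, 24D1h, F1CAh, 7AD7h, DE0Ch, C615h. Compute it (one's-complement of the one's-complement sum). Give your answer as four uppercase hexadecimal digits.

One's-complement addition (fold any carry out of bit 15 back into bit 0):
  0xEC6C + 0x4612 = 0x1327E → wrap carry → 0x327F
  0x327F + 0x24D1 = 0x05750
  0x5750 + 0xF1CA = 0x1491A → wrap carry → 0x491B
  0x491B + 0x7AD7 = 0x0C3F2
  0xC3F2 + 0xDE0C = 0x1A1FE → wrap carry → 0xA1FF
  0xA1FF + 0xC615 = 0x16814 → wrap carry → 0x6815
One's-complement sum = 0x6815.
Checksum = ~0x6815 & 0xFFFF = 0x97EA.

97EA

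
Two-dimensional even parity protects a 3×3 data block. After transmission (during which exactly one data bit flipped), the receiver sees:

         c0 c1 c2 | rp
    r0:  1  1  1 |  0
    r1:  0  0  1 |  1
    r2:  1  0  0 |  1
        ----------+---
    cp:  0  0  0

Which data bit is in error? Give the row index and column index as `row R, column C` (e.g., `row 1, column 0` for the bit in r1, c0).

Recompute each row's even parity and compare to rp:
  r0: data parity 1, sent rp 0 → mismatch
  r1: data parity 1, sent rp 1 → ok
  r2: data parity 1, sent rp 1 → ok
Recompute each column's even parity and compare to cp:
  c0: data parity 0, sent cp 0 → ok
  c1: data parity 1, sent cp 0 → mismatch
  c2: data parity 0, sent cp 0 → ok
Exactly one row (r0) and one column (c1) fail → the flipped bit is at their intersection.

row 0, column 1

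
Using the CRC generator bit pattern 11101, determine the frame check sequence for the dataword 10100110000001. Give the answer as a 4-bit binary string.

Append 4 zeros: 101001100000010000. Divide by 11101 (XOR where the leading bit is 1):
  pos 0: 10100 XOR 11101 = 01001
  pos 1: 10011 XOR 11101 = 01110
  pos 2: 11101 XOR 11101 = 00000
  pos 13: 10000 XOR 11101 = 01101
Remainder (last 4 bits) = 1101. This is the CRC / FCS.

1101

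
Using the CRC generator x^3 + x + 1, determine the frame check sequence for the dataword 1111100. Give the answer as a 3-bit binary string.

101

Append 3 zeros: 1111100000. Divide by 1011 (XOR where the leading bit is 1):
  pos 0: 1111 XOR 1011 = 0100
  pos 1: 1001 XOR 1011 = 0010
  pos 3: 1000 XOR 1011 = 0011
  pos 5: 1100 XOR 1011 = 0111
  pos 6: 1110 XOR 1011 = 0101
Remainder (last 3 bits) = 101. This is the CRC / FCS.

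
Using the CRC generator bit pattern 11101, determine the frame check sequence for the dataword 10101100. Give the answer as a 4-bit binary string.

0110

Append 4 zeros: 101011000000. Divide by 11101 (XOR where the leading bit is 1):
  pos 0: 10101 XOR 11101 = 01000
  pos 1: 10001 XOR 11101 = 01100
  pos 2: 11000 XOR 11101 = 00101
  pos 4: 10100 XOR 11101 = 01001
  pos 5: 10010 XOR 11101 = 01111
  pos 6: 11110 XOR 11101 = 00011
Remainder (last 4 bits) = 0110. This is the CRC / FCS.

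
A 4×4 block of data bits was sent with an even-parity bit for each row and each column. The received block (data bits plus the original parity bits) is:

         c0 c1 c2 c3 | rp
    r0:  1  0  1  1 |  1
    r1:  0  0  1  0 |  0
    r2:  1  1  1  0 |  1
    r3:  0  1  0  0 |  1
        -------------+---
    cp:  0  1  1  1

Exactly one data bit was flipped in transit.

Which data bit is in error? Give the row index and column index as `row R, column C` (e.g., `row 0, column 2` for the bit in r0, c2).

row 1, column 1

Recompute each row's even parity and compare to rp:
  r0: data parity 1, sent rp 1 → ok
  r1: data parity 1, sent rp 0 → mismatch
  r2: data parity 1, sent rp 1 → ok
  r3: data parity 1, sent rp 1 → ok
Recompute each column's even parity and compare to cp:
  c0: data parity 0, sent cp 0 → ok
  c1: data parity 0, sent cp 1 → mismatch
  c2: data parity 1, sent cp 1 → ok
  c3: data parity 1, sent cp 1 → ok
Exactly one row (r1) and one column (c1) fail → the flipped bit is at their intersection.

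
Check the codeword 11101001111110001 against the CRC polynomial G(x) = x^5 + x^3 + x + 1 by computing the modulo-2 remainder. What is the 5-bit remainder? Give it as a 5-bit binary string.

Modulo-2 division of 11101001111110001 by 101011:
  pos 0: 111010 XOR 101011 = 010001
  pos 1: 100010 XOR 101011 = 001001
  pos 3: 100111 XOR 101011 = 001100
  pos 5: 110011 XOR 101011 = 011000
  pos 6: 110001 XOR 101011 = 011010
  pos 7: 110101 XOR 101011 = 011110
  pos 8: 111100 XOR 101011 = 010111
  pos 9: 101110 XOR 101011 = 000101
Remainder = 10101 (nonzero — an error is detected).

10101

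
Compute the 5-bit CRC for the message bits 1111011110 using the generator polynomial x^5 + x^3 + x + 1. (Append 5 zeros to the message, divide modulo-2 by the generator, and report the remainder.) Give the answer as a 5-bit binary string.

Append 5 zeros: 111101111000000. Divide by 101011 (XOR where the leading bit is 1):
  pos 0: 111101 XOR 101011 = 010110
  pos 1: 101101 XOR 101011 = 000110
  pos 4: 110110 XOR 101011 = 011101
  pos 5: 111010 XOR 101011 = 010001
  pos 6: 100010 XOR 101011 = 001001
  pos 8: 100100 XOR 101011 = 001111
Remainder (last 5 bits) = 11110. This is the CRC / FCS.

11110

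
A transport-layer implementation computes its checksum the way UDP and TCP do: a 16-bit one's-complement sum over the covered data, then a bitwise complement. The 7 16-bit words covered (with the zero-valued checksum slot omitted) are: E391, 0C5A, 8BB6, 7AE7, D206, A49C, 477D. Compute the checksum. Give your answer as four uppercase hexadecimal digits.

One's-complement addition (fold any carry out of bit 15 back into bit 0):
  0xE391 + 0x0C5A = 0x0EFEB
  0xEFEB + 0x8BB6 = 0x17BA1 → wrap carry → 0x7BA2
  0x7BA2 + 0x7AE7 = 0x0F689
  0xF689 + 0xD206 = 0x1C88F → wrap carry → 0xC890
  0xC890 + 0xA49C = 0x16D2C → wrap carry → 0x6D2D
  0x6D2D + 0x477D = 0x0B4AA
One's-complement sum = 0xB4AA.
Checksum = ~0xB4AA & 0xFFFF = 0x4B55.

4B55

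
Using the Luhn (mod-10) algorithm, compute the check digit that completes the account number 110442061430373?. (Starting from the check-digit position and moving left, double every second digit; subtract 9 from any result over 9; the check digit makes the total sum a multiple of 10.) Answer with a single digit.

6

Partial digits right→left: 3 7 3 0 3 4 1 6 0 2 4 4 0 1 1
Double every second digit counting from the check-digit position (so the 1st, 3rd, 5th, ... of the partial from the right).
  doubled (with −9 where >9): 6 6 6 2 0 8 0 2 → sum 30
  kept as-is: 7 0 4 6 2 4 1 → sum 24
Total = 30 + 24 = 54.
Check digit = (10 − (54 mod 10)) mod 10 = 6.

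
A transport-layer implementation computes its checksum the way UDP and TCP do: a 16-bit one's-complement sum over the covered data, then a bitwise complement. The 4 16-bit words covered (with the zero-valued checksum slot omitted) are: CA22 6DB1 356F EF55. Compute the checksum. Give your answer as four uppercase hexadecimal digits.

A366

One's-complement addition (fold any carry out of bit 15 back into bit 0):
  0xCA22 + 0x6DB1 = 0x137D3 → wrap carry → 0x37D4
  0x37D4 + 0x356F = 0x06D43
  0x6D43 + 0xEF55 = 0x15C98 → wrap carry → 0x5C99
One's-complement sum = 0x5C99.
Checksum = ~0x5C99 & 0xFFFF = 0xA366.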